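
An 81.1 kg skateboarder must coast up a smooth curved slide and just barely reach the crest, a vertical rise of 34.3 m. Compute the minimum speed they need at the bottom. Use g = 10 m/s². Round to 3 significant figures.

At the top they are momentarily at rest, so all KE converts to PE: ½mv² = mgh
v = √(2gh) = √(2 × 10 × 34.3) = 26.19 m/s

v = 26.2 m/s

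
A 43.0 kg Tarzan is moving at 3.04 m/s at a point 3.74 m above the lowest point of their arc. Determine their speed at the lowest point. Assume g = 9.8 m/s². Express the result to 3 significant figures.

v = 9.09 m/s

Energy conservation between the two points: ½mv₀² + mgh = ½mv²
v² = v₀² + 2gh = (3.04)² + 2(9.8)(3.74) = 82.546
v = √82.546 = 9.085 m/s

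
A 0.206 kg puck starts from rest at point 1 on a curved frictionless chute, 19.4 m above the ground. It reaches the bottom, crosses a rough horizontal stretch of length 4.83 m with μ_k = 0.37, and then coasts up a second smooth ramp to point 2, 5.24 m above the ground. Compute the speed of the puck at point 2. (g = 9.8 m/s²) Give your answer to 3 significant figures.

v = 15.6 m/s

Energy at 1: mgh₁ = (0.206)(9.8)(19.4) = 39.165 J
Friction loss: W_f = μ_k mg d = 3.608 J
At 2: ½mv² + mgh₂ = mgh₁ − W_f
½mv² = 39.165 − 3.608 − 10.579 = 24.978 J
v = √(2 × 24.978/0.206) = 15.57 m/s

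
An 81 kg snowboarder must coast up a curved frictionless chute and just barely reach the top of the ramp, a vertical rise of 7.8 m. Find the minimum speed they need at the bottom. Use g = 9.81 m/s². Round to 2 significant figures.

v = 12 m/s

At the top they are momentarily at rest, so all KE converts to PE: ½mv² = mgh
v = √(2gh) = √(2 × 9.81 × 7.8) = 12.37 m/s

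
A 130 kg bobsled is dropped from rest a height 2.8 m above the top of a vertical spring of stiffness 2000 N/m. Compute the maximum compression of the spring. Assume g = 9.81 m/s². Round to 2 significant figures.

x = 2.6 m

Measuring PE from the top of the relaxed spring, at max compression the bobsled has dropped H + x with zero KE, so:
mg(H + x) = ½kx²
½(2000)x² − (130)(9.81)x − (130)(9.81)(2.8) = 0
1000x² − 1275x − 3571 = 0
x = [1275 + √(1.626e+06 + 1.4283e+07)]/(2 × 1000) = 2.632 m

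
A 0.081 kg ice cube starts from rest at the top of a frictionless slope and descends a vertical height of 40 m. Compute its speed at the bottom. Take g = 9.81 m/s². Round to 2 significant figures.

Mechanical energy is conserved (no friction): mgh = ½mv²
The mass cancels from both sides.
v = √(2gh) = √(2 × 9.81 × 40) = √784.80 = 28.01 m/s

v = 28 m/s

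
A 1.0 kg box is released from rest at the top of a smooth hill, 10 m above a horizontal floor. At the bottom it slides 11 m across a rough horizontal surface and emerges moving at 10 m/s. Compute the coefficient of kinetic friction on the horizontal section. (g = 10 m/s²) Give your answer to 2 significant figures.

μ_k = 0.45

Energy at the top = energy at the end + work done against friction:
mgh = ½mv² + μ_k m g d
mgh = 100.00 J; ½mv² = 50.000 J
W_f = 100.00 − 50.000 = 50.00 J
μ_k = W_f/(mg·d) = 50.00/(10.00 × 11) = 0.4545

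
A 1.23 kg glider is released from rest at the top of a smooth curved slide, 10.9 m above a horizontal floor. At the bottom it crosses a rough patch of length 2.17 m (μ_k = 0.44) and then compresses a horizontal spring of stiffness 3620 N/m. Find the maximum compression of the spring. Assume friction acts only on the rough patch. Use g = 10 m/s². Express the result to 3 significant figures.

x = 0.260 m

Initial energy: E₁ = mgh = (1.23)(10)(10.9) = 134.07 J
Friction removes W_f = μ_k mg d = (0.44)(1.23)(10)(2.17) = 11.74 J
Energy reaching the spring: E = 134.07 − 11.74 = 122.33 J
At max compression ½kx² = E ⇒ x = √(2E/k) = √(2 × 122.33/3620) = 0.2600 m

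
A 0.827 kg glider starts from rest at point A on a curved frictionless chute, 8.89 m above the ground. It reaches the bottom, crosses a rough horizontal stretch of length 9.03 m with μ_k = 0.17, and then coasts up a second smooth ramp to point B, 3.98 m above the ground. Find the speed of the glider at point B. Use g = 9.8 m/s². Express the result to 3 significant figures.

Energy at A: mgh₁ = (0.827)(9.8)(8.89) = 72.050 J
Friction loss: W_f = μ_k mg d = 12.44 J
At B: ½mv² + mgh₂ = mgh₁ − W_f
½mv² = 72.050 − 12.44 − 32.256 = 27.352 J
v = √(2 × 27.352/0.827) = 8.133 m/s

v = 8.13 m/s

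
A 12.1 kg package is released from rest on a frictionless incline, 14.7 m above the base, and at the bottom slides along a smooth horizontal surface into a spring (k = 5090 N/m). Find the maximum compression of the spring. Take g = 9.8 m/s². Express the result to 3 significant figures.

x = 0.828 m

Energy conservation (no friction) from release to max compression: mgh = ½kx²
x = √(2mgh/k) = √(2 × 12.1 × 9.8 × 14.7 / 5090) = 0.8276 m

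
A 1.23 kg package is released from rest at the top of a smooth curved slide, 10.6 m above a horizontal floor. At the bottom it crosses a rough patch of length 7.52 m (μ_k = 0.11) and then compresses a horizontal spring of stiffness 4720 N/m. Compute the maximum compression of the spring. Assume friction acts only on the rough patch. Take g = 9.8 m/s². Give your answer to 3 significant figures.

Initial energy: E₁ = mgh = (1.23)(9.8)(10.6) = 127.77 J
Friction removes W_f = μ_k mg d = (0.11)(1.23)(9.8)(7.52) = 9.971 J
Energy reaching the spring: E = 127.77 − 9.971 = 117.80 J
At max compression ½kx² = E ⇒ x = √(2E/k) = √(2 × 117.80/4720) = 0.2234 m

x = 0.223 m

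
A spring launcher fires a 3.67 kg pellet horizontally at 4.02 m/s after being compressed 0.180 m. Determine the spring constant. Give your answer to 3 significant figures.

k = 1830 N/m

Spring PE at full compression equals KE at release: ½kx² = ½mv²
k = mv²/x² = (3.67)(4.02)²/(0.180)² = 1831 N/m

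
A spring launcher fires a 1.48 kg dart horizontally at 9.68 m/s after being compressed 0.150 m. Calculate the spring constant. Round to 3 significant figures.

Energy stored in the spring equals the launch KE: ½kx² = ½mv²
k = mv²/x² = (1.48)(9.68)²/(0.150)² = 6164 N/m

k = 6160 N/m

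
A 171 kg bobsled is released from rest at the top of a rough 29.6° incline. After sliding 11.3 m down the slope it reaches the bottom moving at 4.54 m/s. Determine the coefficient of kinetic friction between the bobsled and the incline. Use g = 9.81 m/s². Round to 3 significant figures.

mgh = ½mv² + μ_k (mg cosθ) L, with h = L sinθ
mgL sinθ = 9363.1 J; ½mv² = 1762.3 J
W_f = 9363.1 − 1762.3 = 7601 J
μ_k = W_f/(mg cosθ · L) = 7601/(1459 × 11.3) = 0.4612

μ_k = 0.461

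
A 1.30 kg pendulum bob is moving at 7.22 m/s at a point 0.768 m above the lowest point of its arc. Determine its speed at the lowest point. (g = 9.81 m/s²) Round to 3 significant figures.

v = 8.20 m/s

Equating total energy at the two states: ½mv₀² + mgh = ½mv²
v² = v₀² + 2gh = (7.22)² + 2(9.81)(0.768) = 67.197
v = √67.197 = 8.197 m/s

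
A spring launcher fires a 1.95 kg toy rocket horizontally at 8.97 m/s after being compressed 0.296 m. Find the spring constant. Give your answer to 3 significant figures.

Spring PE at full compression equals KE at release: ½kx² = ½mv²
k = mv²/x² = (1.95)(8.97)²/(0.296)² = 1791 N/m

k = 1790 N/m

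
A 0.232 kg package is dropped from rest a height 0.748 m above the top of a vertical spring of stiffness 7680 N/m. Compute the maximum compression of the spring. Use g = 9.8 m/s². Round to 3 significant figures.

x = 0.0213 m

Take the reference level at the top of the uncompressed spring. At max compression the package has fallen H + x and is momentarily at rest:
mg(H + x) = ½kx²
½(7680)x² − (0.232)(9.8)x − (0.232)(9.8)(0.748) = 0
3840x² − 2.274x − 1.701 = 0
x = [2.274 + √(5.169 + 26122)]/(2 × 3840) = 0.02134 m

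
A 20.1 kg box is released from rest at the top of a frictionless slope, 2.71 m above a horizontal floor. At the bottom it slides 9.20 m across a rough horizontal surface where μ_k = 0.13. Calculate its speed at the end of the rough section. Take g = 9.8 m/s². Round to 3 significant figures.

Applying the work–energy principle:
mgh = ½mv² + μ_k m g d
W_f = μ_k mg d = (0.13)(20.1)(9.8)(9.20) = 235.6 J
½mv² = mgh − W_f = 533.82 − 235.6 = 298.23 J
v = √(2 × 298.23/20.1) = 5.447 m/s

v = 5.45 m/s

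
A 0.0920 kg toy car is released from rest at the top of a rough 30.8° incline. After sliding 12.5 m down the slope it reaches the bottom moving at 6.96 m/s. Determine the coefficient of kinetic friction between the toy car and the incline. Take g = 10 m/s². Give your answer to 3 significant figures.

The energy dissipated by friction is the PE lost minus the KE gained:
mgL sinθ = 5.8885 J; ½mv² = 2.2283 J
W_f = 5.8885 − 2.2283 = 3.660 J
μ_k = W_f/(mg cosθ · L) = 3.660/(0.7902 × 12.5) = 0.3705

μ_k = 0.371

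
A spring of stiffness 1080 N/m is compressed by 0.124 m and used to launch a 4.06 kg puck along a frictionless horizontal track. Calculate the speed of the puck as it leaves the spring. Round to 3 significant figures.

The puck leaves the spring when the spring is at natural length, so ½kx² = ½mv²
v = x√(k/m) = 0.124 × √(1080/4.06) = 2.022 m/s

v = 2.02 m/s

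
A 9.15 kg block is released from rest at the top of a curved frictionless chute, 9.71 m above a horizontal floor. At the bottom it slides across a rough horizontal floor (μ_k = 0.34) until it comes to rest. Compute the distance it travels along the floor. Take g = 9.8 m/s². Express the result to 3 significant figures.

Energy at the top = energy at the end + work done against friction:
At rest all PE has been dissipated by friction: mgh = μ_k m g d
d = h/μ_k = 9.71/0.34 = 28.56 m

d = 28.6 m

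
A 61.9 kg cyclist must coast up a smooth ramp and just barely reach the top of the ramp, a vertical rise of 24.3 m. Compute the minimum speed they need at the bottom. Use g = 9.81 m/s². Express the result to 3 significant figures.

v = 21.8 m/s

At the top they are momentarily at rest, so all KE converts to PE: ½mv² = mgh
v = √(2gh) = √(2 × 9.81 × 24.3) = 21.83 m/s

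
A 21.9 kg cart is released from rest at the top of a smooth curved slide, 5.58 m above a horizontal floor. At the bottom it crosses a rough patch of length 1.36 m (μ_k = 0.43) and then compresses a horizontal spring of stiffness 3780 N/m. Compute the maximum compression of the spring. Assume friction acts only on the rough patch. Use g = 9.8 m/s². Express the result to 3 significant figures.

x = 0.753 m

Initial energy: E₁ = mgh = (21.9)(9.8)(5.58) = 1197.6 J
Friction removes W_f = μ_k mg d = (0.43)(21.9)(9.8)(1.36) = 125.5 J
Energy reaching the spring: E = 1197.6 − 125.5 = 1072.1 J
At max compression ½kx² = E ⇒ x = √(2E/k) = √(2 × 1072.1/3780) = 0.7531 m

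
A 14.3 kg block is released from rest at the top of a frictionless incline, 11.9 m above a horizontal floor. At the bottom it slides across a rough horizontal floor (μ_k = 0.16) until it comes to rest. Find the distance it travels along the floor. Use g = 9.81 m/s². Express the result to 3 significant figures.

Energy bookkeeping (friction removes W_f = μ_k N d):
At rest all PE has been dissipated by friction: mgh = μ_k m g d
d = h/μ_k = 11.9/0.16 = 74.38 m

d = 74.4 m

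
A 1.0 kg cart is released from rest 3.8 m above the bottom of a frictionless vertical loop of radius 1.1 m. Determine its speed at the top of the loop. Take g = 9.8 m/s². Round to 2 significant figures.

v = 5.6 m/s

Energy conservation: mgh = ½mv_top² + mg(2r)
v_top² = 2g(h − 2r) = 2(9.8)(3.8 − 2.200) = 31.36
v_top = 5.600 m/s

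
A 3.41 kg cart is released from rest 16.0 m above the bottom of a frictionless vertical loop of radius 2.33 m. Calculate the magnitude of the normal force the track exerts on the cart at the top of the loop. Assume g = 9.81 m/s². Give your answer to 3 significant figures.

Energy from release to top (height 2r): mgh = ½mv_top² + mg(2r)
v_top² = 2g(h − 2r) = 2(9.81)(16.0 − 4.660) = 222.49 m²/s²
At the top, both N and weight point toward the centre: N + mg = mv_top²/r
N = m(v_top²/r − g) = 3.41(222.49/2.33 − 9.81) = 292.2 N

N = 292 N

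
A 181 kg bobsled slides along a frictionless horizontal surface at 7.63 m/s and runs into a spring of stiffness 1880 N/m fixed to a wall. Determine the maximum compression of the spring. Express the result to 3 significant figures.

All KE is stored as spring PE at maximum compression: ½mv² = ½kx²
x = v√(m/k) = 7.63 × √(181/1880) = 2.367 m

x = 2.37 m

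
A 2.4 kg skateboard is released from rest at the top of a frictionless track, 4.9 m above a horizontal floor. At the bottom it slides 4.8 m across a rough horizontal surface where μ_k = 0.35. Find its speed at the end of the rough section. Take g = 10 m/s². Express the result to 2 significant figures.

v = 8.0 m/s

Energy bookkeeping (friction removes W_f = μ_k N d):
mgh = ½mv² + μ_k m g d
W_f = μ_k mg d = (0.35)(2.4)(10)(4.8) = 40.32 J
½mv² = mgh − W_f = 117.60 − 40.32 = 77.280 J
v = √(2 × 77.280/2.4) = 8.025 m/s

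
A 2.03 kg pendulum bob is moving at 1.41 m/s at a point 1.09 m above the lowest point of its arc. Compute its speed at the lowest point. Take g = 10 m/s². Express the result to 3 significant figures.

v = 4.88 m/s

By conservation of mechanical energy, ½mv₀² + mgh = ½mv²
v² = v₀² + 2gh = (1.41)² + 2(10)(1.09) = 23.788
v = √23.788 = 4.877 m/s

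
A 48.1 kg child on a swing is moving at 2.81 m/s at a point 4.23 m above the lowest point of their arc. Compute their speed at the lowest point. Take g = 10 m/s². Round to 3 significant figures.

Mechanical energy is conserved (no friction): ½mv₀² + mgh = ½mv²
v² = v₀² + 2gh = (2.81)² + 2(10)(4.23) = 92.496
v = √92.496 = 9.617 m/s

v = 9.62 m/s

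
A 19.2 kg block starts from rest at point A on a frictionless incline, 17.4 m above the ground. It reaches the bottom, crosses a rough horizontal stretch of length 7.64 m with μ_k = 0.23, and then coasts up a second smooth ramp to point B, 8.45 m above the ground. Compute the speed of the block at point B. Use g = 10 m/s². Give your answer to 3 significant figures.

v = 12.0 m/s

Energy at A: mgh₁ = (19.2)(10)(17.4) = 3340.8 J
Friction loss: W_f = μ_k mg d = 337.4 J
At B: ½mv² + mgh₂ = mgh₁ − W_f
½mv² = 3340.8 − 337.4 − 1622.4 = 1381.0 J
v = √(2 × 1381.0/19.2) = 11.99 m/s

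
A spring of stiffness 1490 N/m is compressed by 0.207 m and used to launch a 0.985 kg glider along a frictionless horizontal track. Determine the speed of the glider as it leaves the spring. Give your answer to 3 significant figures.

Spring PE converts entirely to kinetic energy: ½kx² = ½mv²
v = x√(k/m) = 0.207 × √(1490/0.985) = 8.051 m/s

v = 8.05 m/s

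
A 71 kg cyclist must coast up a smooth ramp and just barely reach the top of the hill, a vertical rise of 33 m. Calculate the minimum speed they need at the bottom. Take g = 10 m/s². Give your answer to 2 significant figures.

v = 26 m/s

At the top they are momentarily at rest, so all KE converts to PE: ½mv² = mgh
v = √(2gh) = √(2 × 10 × 33) = 25.69 m/s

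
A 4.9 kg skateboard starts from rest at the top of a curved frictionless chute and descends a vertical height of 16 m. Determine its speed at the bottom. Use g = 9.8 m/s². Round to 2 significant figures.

Equating total energy at the two states: mgh = ½mv²
The mass cancels from both sides.
v = √(2gh) = √(2 × 9.8 × 16) = √313.60 = 17.71 m/s

v = 18 m/s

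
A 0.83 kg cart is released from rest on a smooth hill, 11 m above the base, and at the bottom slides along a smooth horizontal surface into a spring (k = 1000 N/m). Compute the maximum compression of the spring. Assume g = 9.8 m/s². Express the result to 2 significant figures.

Energy conservation (no friction) from release to max compression: mgh = ½kx²
x = √(2mgh/k) = √(2 × 0.83 × 9.8 × 11 / 1000) = 0.4230 m

x = 0.42 m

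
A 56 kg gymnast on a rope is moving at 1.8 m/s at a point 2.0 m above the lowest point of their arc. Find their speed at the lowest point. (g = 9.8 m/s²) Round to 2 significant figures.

Equating total energy at the two states: ½mv₀² + mgh = ½mv²
The mass cancels from both sides.
v² = v₀² + 2gh = (1.8)² + 2(9.8)(2.0) = 42.440
v = √42.440 = 6.515 m/s

v = 6.5 m/s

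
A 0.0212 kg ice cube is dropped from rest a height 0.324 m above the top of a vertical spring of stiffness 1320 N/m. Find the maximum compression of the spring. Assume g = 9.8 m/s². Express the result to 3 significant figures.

Measuring PE from the top of the relaxed spring, at max compression the cube has dropped H + x with zero KE, so:
mg(H + x) = ½kx²
½(1320)x² − (0.0212)(9.8)x − (0.0212)(9.8)(0.324) = 0
660.0x² − 0.2078x − 0.06731 = 0
x = [0.2078 + √(0.04316 + 177.71)]/(2 × 660.0) = 0.01026 m

x = 0.0103 m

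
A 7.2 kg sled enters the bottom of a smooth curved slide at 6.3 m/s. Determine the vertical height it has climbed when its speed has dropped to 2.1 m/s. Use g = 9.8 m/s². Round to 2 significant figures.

Energy balance between the two points: ½mv₁² = ½mv₂² + mgh
h = (v₁² − v₂²)/(2g) = (6.3² − 2.1²)/(2 × 9.8) = 1.800 m

h = 1.8 m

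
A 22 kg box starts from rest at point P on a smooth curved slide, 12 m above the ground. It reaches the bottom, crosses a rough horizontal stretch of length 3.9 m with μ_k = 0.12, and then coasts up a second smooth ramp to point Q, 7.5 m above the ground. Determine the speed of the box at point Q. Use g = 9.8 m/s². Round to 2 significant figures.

Energy at P: mgh₁ = (22)(9.8)(12) = 2587.2 J
Friction loss: W_f = μ_k mg d = 100.9 J
At Q: ½mv² + mgh₂ = mgh₁ − W_f
½mv² = 2587.2 − 100.9 − 1617.0 = 869.30 J
v = √(2 × 869.30/22) = 8.890 m/s

v = 8.9 m/s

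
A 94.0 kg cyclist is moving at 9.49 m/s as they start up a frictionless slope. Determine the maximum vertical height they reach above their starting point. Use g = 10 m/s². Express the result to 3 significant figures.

h = 4.50 m

By energy conservation, ½mv² = mgh
h = v²/(2g) = 9.49²/(2 × 10) = 4.503 m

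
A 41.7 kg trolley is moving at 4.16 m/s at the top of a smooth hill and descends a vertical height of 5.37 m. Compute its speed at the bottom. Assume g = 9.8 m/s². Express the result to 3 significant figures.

v = 11.1 m/s

Energy conservation between the two points: ½mv₀² + mgh = ½mv²
The mass cancels from both sides.
v² = v₀² + 2gh = (4.16)² + 2(9.8)(5.37) = 122.56
v = √122.56 = 11.07 m/s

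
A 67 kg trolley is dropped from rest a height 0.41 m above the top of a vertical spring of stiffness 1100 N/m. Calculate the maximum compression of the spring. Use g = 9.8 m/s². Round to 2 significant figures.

Measuring PE from the top of the relaxed spring, at max compression the trolley has dropped H + x with zero KE, so:
mg(H + x) = ½kx²
½(1100)x² − (67)(9.8)x − (67)(9.8)(0.41) = 0
550.0x² − 656.6x − 269.2 = 0
x = [656.6 + √(431124 + 592253)]/(2 × 550.0) = 1.517 m

x = 1.5 m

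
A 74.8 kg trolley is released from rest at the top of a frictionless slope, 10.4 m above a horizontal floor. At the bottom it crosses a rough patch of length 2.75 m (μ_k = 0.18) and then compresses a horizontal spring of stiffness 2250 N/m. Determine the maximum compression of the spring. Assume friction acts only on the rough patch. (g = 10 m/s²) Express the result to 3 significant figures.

Initial energy: E₁ = mgh = (74.8)(10)(10.4) = 7779.2 J
Friction removes W_f = μ_k mg d = (0.18)(74.8)(10)(2.75) = 370.3 J
Energy reaching the spring: E = 7779.2 − 370.3 = 7408.9 J
At max compression ½kx² = E ⇒ x = √(2E/k) = √(2 × 7408.9/2250) = 2.566 m

x = 2.57 m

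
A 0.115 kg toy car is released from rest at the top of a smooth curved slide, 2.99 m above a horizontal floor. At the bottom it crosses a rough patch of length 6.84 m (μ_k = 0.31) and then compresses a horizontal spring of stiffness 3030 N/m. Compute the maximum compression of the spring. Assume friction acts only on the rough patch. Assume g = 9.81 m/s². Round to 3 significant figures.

Initial energy: E₁ = mgh = (0.115)(9.81)(2.99) = 3.3732 J
Friction removes W_f = μ_k mg d = (0.31)(0.115)(9.81)(6.84) = 2.392 J
Energy reaching the spring: E = 3.3732 − 2.392 = 0.98104 J
At max compression ½kx² = E ⇒ x = √(2E/k) = √(2 × 0.98104/3030) = 0.02545 m

x = 0.0254 m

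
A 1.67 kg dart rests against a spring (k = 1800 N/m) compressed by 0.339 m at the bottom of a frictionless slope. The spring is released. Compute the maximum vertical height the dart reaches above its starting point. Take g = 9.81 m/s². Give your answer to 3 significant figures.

Energy conservation from release to the highest point: ½kx² = mgh
h = kx²/(2mg) = (1800)(0.339)²/(2 × 1.67 × 9.81) = 6.313 m

h = 6.31 m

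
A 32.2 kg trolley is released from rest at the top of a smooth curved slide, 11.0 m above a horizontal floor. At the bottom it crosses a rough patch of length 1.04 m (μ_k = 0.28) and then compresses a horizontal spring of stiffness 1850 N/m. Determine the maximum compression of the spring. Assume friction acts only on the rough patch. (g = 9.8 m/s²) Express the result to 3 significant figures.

x = 1.91 m

Initial energy: E₁ = mgh = (32.2)(9.8)(11.0) = 3471.2 J
Friction removes W_f = μ_k mg d = (0.28)(32.2)(9.8)(1.04) = 91.89 J
Energy reaching the spring: E = 3471.2 − 91.89 = 3379.3 J
At max compression ½kx² = E ⇒ x = √(2E/k) = √(2 × 3379.3/1850) = 1.911 m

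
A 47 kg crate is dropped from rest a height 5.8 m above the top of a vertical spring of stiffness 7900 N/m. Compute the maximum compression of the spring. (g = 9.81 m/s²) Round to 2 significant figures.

x = 0.88 m

Measuring PE from the top of the relaxed spring, at max compression the crate has dropped H + x with zero KE, so:
mg(H + x) = ½kx²
½(7900)x² − (47)(9.81)x − (47)(9.81)(5.8) = 0
3950x² − 461.1x − 2674 = 0
x = [461.1 + √(212586 + 4.2252e+07)]/(2 × 3950) = 0.8832 m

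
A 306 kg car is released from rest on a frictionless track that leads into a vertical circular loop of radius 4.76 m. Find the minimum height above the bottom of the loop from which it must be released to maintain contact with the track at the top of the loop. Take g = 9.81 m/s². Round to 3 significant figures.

At the top, for minimum speed gravity alone supplies the centripetal force: mg = mv_top²/r ⇒ v_top² = gr = 46.70 m²/s²
Energy conservation from release height h to the top (height 2r): mgh = ½mv_top² + mg(2r)
h = v_top²/(2g) + 2r = r/2 + 2r = 5r/2 = 11.90 m

h = 11.9 m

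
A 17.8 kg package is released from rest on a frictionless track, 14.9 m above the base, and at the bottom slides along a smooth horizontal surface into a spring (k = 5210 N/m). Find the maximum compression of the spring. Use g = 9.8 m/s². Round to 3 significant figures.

At max compression the package is momentarily at rest: mgh = ½kx²
x = √(2mgh/k) = √(2 × 17.8 × 9.8 × 14.9 / 5210) = 0.9989 m

x = 0.999 m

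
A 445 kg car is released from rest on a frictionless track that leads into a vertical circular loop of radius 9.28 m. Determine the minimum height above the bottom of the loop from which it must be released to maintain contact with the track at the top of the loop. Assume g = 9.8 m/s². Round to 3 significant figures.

At the top, for minimum speed gravity alone supplies the centripetal force: mg = mv_top²/r ⇒ v_top² = gr = 90.94 m²/s²
Energy conservation from release height h to the top (height 2r): mgh = ½mv_top² + mg(2r)
h = v_top²/(2g) + 2r = r/2 + 2r = 5r/2 = 23.20 m

h = 23.2 m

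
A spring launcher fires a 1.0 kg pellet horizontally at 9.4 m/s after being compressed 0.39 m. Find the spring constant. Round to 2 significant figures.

Energy stored in the spring equals the launch KE: ½kx² = ½mv²
k = mv²/x² = (1.0)(9.4)²/(0.39)² = 580.9 N/m

k = 580 N/m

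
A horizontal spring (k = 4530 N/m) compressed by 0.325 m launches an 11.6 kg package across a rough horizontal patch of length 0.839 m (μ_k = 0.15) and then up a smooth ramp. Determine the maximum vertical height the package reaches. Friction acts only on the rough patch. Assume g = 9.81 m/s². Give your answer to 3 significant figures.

h = 1.98 m

Spring energy: E₀ = ½kx² = ½(4530)(0.325)² = 239.24 J
Friction: W_f = μ_k mg d = (0.15)(11.6)(9.81)(0.839) = 14.32 J
Energy at base of ramp: E = 239.24 − 14.32 = 224.92 J
At max height all remaining energy is PE: mgh = E ⇒ h = E/(mg) = 224.92/(11.6 × 9.81) = 1.977 m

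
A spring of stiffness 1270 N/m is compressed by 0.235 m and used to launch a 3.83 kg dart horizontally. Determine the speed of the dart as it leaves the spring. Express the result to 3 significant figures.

v = 4.28 m/s

The dart leaves the spring when the spring is at natural length, so ½kx² = ½mv²
v = x√(k/m) = 0.235 × √(1270/3.83) = 4.279 m/s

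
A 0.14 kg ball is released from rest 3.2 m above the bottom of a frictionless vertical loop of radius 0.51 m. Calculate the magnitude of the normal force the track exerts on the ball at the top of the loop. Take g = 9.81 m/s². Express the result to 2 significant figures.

N = 10 N

Energy from release to top (height 2r): mgh = ½mv_top² + mg(2r)
v_top² = 2g(h − 2r) = 2(9.81)(3.2 − 1.020) = 42.772 m²/s²
At the top, both N and weight point toward the centre: N + mg = mv_top²/r
N = m(v_top²/r − g) = 0.14(42.772/0.51 − 9.81) = 10.37 N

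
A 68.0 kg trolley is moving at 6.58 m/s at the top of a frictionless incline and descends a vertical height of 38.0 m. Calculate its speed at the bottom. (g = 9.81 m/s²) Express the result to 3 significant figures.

Mechanical energy is conserved (no friction): ½mv₀² + mgh = ½mv²
The mass cancels from both sides.
v² = v₀² + 2gh = (6.58)² + 2(9.81)(38.0) = 788.86
v = √788.86 = 28.09 m/s

v = 28.1 m/s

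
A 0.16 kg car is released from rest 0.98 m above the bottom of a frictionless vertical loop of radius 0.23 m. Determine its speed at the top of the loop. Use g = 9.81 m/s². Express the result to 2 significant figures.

Energy conservation: mgh = ½mv_top² + mg(2r)
v_top² = 2g(h − 2r) = 2(9.81)(0.98 − 0.4600) = 10.20
v_top = 3.194 m/s

v = 3.2 m/s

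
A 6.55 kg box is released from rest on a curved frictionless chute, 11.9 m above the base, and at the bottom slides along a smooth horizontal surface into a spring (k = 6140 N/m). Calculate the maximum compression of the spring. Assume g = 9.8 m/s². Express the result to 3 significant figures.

Energy conservation (no friction) from release to max compression: mgh = ½kx²
x = √(2mgh/k) = √(2 × 6.55 × 9.8 × 11.9 / 6140) = 0.4988 m

x = 0.499 m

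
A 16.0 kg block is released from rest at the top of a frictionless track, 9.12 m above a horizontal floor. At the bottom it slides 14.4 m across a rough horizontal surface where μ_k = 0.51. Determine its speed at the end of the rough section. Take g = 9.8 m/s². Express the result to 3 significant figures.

Energy at the top = energy at the end + work done against friction:
mgh = ½mv² + μ_k m g d
W_f = μ_k mg d = (0.51)(16.0)(9.8)(14.4) = 1152 J
½mv² = mgh − W_f = 1430.0 − 1152 = 278.48 J
v = √(2 × 278.48/16.0) = 5.900 m/s

v = 5.90 m/s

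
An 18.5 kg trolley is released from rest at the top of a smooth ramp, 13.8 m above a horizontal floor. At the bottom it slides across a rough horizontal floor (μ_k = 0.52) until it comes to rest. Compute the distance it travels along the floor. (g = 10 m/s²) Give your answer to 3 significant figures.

Energy at the top = energy at the end + work done against friction:
At rest all PE has been dissipated by friction: mgh = μ_k m g d
d = h/μ_k = 13.8/0.52 = 26.54 m

d = 26.5 m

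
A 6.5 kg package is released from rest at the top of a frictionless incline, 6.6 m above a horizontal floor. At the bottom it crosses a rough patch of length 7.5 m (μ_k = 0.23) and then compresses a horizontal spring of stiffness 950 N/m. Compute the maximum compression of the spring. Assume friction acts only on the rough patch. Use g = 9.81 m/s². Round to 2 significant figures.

x = 0.81 m

Initial energy: E₁ = mgh = (6.5)(9.81)(6.6) = 420.85 J
Friction removes W_f = μ_k mg d = (0.23)(6.5)(9.81)(7.5) = 110.0 J
Energy reaching the spring: E = 420.85 − 110.0 = 310.85 J
At max compression ½kx² = E ⇒ x = √(2E/k) = √(2 × 310.85/950) = 0.8090 m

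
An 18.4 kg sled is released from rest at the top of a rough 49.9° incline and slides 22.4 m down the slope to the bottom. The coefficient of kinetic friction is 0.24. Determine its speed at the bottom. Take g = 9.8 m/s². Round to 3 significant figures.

v = 16.4 m/s

Work–energy: mg(L sinθ) − μ_k(mg cosθ)L = ½mv²
mgh = mgL sinθ = (18.4)(9.8)(22.4)sin49.9° = 3089.6 J
W_f = μ_k mg cosθ · L = (0.24)(18.4)(9.8)cos49.9°·22.4 = 624.4 J
½mv² = 3089.6 − 624.4 = 2465.2 J
v = √(2 × 2465.2/18.4) = 16.37 m/s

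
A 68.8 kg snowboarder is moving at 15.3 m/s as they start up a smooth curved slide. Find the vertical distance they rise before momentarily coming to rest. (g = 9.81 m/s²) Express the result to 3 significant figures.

By energy conservation, ½mv² = mgh
h = v²/(2g) = 15.3²/(2 × 9.81) = 11.93 m

h = 11.9 m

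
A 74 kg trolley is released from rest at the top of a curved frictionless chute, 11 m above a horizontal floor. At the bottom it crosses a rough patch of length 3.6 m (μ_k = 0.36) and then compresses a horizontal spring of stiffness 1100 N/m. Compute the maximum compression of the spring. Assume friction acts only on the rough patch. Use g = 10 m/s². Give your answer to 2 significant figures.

x = 3.6 m

Initial energy: E₁ = mgh = (74)(10)(11) = 8140.0 J
Friction removes W_f = μ_k mg d = (0.36)(74)(10)(3.6) = 959.0 J
Energy reaching the spring: E = 8140.0 − 959.0 = 7181.0 J
At max compression ½kx² = E ⇒ x = √(2E/k) = √(2 × 7181.0/1100) = 3.613 m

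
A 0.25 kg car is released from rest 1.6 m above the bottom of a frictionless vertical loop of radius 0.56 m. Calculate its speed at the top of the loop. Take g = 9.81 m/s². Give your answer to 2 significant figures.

Energy conservation: mgh = ½mv_top² + mg(2r)
v_top² = 2g(h − 2r) = 2(9.81)(1.6 − 1.120) = 9.418
v_top = 3.069 m/s

v = 3.1 m/s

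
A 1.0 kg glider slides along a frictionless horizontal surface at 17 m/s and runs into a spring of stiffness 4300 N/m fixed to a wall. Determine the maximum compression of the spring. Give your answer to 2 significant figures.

x = 0.26 m

At max compression the glider is momentarily at rest: ½mv² = ½kx²
x = v√(m/k) = 17 × √(1.0/4300) = 0.2592 m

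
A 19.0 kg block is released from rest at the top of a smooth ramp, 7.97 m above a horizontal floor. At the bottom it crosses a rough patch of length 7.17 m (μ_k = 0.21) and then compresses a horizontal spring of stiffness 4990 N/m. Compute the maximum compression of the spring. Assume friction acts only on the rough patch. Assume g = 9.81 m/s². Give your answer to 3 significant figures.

x = 0.695 m

Initial energy: E₁ = mgh = (19.0)(9.81)(7.97) = 1485.5 J
Friction removes W_f = μ_k mg d = (0.21)(19.0)(9.81)(7.17) = 280.6 J
Energy reaching the spring: E = 1485.5 − 280.6 = 1204.9 J
At max compression ½kx² = E ⇒ x = √(2E/k) = √(2 × 1204.9/4990) = 0.6949 m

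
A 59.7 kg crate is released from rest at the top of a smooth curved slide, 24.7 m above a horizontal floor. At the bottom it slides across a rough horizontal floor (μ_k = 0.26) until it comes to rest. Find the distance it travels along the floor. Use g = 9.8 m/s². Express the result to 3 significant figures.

Applying the work–energy principle:
At rest all PE has been dissipated by friction: mgh = μ_k m g d
d = h/μ_k = 24.7/0.26 = 95.00 m

d = 95.0 m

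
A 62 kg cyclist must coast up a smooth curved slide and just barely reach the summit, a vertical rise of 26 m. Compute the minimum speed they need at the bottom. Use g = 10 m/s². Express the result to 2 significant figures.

At the top they are momentarily at rest, so all KE converts to PE: ½mv² = mgh
v = √(2gh) = √(2 × 10 × 26) = 22.80 m/s

v = 23 m/s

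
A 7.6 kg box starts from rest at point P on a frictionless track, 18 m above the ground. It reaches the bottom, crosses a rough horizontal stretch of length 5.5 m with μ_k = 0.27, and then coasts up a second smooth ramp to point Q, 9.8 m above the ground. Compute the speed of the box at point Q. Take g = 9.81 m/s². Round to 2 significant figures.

v = 11 m/s

Energy at P: mgh₁ = (7.6)(9.81)(18) = 1342.0 J
Friction loss: W_f = μ_k mg d = 110.7 J
At Q: ½mv² + mgh₂ = mgh₁ − W_f
½mv² = 1342.0 − 110.7 − 730.65 = 500.64 J
v = √(2 × 500.64/7.6) = 11.48 m/s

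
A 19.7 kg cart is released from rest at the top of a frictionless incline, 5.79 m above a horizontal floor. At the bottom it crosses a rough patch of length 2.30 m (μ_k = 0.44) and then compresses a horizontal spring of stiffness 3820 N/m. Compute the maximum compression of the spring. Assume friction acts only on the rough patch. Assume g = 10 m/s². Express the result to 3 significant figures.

Initial energy: E₁ = mgh = (19.7)(10)(5.79) = 1140.6 J
Friction removes W_f = μ_k mg d = (0.44)(19.7)(10)(2.30) = 199.4 J
Energy reaching the spring: E = 1140.6 − 199.4 = 941.27 J
At max compression ½kx² = E ⇒ x = √(2E/k) = √(2 × 941.27/3820) = 0.7020 m

x = 0.702 m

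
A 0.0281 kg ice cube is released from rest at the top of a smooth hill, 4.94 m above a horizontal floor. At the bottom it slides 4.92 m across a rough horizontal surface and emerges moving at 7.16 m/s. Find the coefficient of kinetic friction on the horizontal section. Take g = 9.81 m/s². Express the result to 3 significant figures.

μ_k = 0.473

Energy at the top = energy at the end + work done against friction:
mgh = ½mv² + μ_k m g d
mgh = 1.3618 J; ½mv² = 0.72028 J
W_f = 1.3618 − 0.72028 = 0.6415 J
μ_k = W_f/(mg·d) = 0.6415/(0.2757 × 4.92) = 0.4730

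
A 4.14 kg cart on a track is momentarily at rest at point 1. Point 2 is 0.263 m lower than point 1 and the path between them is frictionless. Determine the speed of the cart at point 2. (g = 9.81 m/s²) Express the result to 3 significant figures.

v = 2.27 m/s

By conservation of mechanical energy, mgh = ½mv²
The mass cancels from both sides.
v = √(2gh) = √(2 × 9.81 × 0.263) = √5.1601 = 2.272 m/s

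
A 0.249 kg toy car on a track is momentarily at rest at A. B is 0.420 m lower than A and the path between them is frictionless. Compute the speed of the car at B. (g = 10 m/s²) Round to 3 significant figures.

By conservation of mechanical energy, mgh = ½mv²
v = √(2gh) = √(2 × 10 × 0.420) = √8.4000 = 2.898 m/s

v = 2.90 m/s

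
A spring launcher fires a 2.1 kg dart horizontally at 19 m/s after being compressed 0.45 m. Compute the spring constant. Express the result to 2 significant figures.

k = 3700 N/m

½kx² = ½mv²
k = mv²/x² = (2.1)(19)²/(0.45)² = 3744 N/m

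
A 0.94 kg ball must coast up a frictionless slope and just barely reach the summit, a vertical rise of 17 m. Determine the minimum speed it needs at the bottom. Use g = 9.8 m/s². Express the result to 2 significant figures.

v = 18 m/s

At the top it is momentarily at rest, so all KE converts to PE: ½mv² = mgh
v = √(2gh) = √(2 × 9.8 × 17) = 18.25 m/s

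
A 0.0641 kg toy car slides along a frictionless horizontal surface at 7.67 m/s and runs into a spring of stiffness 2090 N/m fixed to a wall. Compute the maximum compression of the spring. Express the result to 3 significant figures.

All KE is stored as spring PE at maximum compression: ½mv² = ½kx²
x = v√(m/k) = 7.67 × √(0.0641/2090) = 0.04248 m

x = 0.0425 m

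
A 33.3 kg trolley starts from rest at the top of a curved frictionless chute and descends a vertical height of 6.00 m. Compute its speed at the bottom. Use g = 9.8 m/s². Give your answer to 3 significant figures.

v = 10.8 m/s

By conservation of mechanical energy, mgh = ½mv²
v = √(2gh) = √(2 × 9.8 × 6.00) = √117.60 = 10.84 m/s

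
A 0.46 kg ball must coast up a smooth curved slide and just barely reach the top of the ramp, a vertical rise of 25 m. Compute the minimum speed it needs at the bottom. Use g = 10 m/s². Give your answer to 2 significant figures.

At the top it is momentarily at rest, so all KE converts to PE: ½mv² = mgh
v = √(2gh) = √(2 × 10 × 25) = 22.36 m/s

v = 22 m/s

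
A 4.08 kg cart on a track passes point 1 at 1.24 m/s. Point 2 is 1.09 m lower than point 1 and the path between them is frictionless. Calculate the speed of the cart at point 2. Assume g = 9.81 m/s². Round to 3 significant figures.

v = 4.79 m/s

Energy conservation between the two points: ½mv₀² + mgh = ½mv²
v² = v₀² + 2gh = (1.24)² + 2(9.81)(1.09) = 22.923
v = √22.923 = 4.788 m/s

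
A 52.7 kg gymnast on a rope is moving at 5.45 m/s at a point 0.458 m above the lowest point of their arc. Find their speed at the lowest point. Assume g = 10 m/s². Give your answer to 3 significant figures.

By conservation of mechanical energy, ½mv₀² + mgh = ½mv²
v² = v₀² + 2gh = (5.45)² + 2(10)(0.458) = 38.862
v = √38.862 = 6.234 m/s

v = 6.23 m/s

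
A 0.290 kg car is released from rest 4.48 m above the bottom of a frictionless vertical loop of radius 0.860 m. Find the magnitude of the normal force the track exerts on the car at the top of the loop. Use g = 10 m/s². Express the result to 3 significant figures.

Energy from release to top (height 2r): mgh = ½mv_top² + mg(2r)
v_top² = 2g(h − 2r) = 2(10)(4.48 − 1.720) = 55.200 m²/s²
At the top, both N and weight point toward the centre: N + mg = mv_top²/r
N = m(v_top²/r − g) = 0.290(55.200/0.860 − 10) = 15.71 N

N = 15.7 N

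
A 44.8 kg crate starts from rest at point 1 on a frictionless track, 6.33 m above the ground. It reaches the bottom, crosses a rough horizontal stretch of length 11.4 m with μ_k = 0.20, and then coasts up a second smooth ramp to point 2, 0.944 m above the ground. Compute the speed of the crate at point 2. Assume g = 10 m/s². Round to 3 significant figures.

v = 7.88 m/s

Energy at 1: mgh₁ = (44.8)(10)(6.33) = 2835.8 J
Friction loss: W_f = μ_k mg d = 1021 J
At 2: ½mv² + mgh₂ = mgh₁ − W_f
½mv² = 2835.8 − 1021 − 422.91 = 1391.5 J
v = √(2 × 1391.5/44.8) = 7.882 m/s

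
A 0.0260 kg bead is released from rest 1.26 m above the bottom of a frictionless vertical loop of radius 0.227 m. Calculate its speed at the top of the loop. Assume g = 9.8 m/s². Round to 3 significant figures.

v = 3.97 m/s

Energy conservation: mgh = ½mv_top² + mg(2r)
v_top² = 2g(h − 2r) = 2(9.8)(1.26 − 0.4540) = 15.80
v_top = 3.975 m/s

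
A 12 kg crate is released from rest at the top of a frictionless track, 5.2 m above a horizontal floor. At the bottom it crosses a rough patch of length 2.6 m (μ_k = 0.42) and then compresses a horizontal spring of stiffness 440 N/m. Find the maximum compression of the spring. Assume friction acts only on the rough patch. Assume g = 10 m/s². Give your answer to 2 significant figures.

Initial energy: E₁ = mgh = (12)(10)(5.2) = 624.00 J
Friction removes W_f = μ_k mg d = (0.42)(12)(10)(2.6) = 131.0 J
Energy reaching the spring: E = 624.00 − 131.0 = 492.96 J
At max compression ½kx² = E ⇒ x = √(2E/k) = √(2 × 492.96/440) = 1.497 m

x = 1.5 m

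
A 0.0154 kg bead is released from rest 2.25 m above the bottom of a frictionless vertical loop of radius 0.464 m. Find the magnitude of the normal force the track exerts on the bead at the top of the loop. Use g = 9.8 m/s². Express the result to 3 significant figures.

Energy from release to top (height 2r): mgh = ½mv_top² + mg(2r)
v_top² = 2g(h − 2r) = 2(9.8)(2.25 − 0.9280) = 25.911 m²/s²
At the top, both N and weight point toward the centre: N + mg = mv_top²/r
N = m(v_top²/r − g) = 0.0154(25.911/0.464 − 9.8) = 0.7091 N

N = 0.709 N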